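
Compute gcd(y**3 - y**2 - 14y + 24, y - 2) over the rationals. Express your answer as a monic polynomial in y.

y - 2

By polynomial division,
  y**3 - y**2 - 14y + 24 = (y**2 + y - 12)(y - 2) + (0)
The last nonzero remainder y - 2 is already monic.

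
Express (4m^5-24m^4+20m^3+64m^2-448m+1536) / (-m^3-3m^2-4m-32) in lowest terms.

Repeated division with remainder:
  4m^5-24m^4+20m^3+64m^2-448m+1536 = (-4m^2+36m-112)(-m^3-3m^2-4m-32) + (-256m^2+256m-2048)
  -m^3-3m^2-4m-32 = ((1/256)m+1/64)(-256m^2+256m-2048) + (0)
Last nonzero remainder: -256m^2+256m-2048. Dividing through by -256 gives the monic gcd m^2-m+8.
Cancel m^2-m+8 from numerator and denominator to get the reduced form.

(-4m^3+20m^2+32m-192)/(m+4)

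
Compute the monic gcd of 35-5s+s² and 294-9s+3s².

1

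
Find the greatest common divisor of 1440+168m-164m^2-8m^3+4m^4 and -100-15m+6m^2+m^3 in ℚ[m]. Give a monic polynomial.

-20+m+m^2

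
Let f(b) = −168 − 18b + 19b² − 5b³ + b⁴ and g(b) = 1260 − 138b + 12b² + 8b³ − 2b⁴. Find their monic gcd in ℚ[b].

Repeated division with remainder:
  b⁴ − 5b³ + 19b² − 18b − 168 = (−1/2)(−2b⁴ + 8b³ + 12b² − 138b + 1260) + (−b³ + 25b² − 87b + 462)
  −2b⁴ + 8b³ + 12b² − 138b + 1260 = (2b + 42)(−b³ + 25b² − 87b + 462) + (−864b² + 2592b − 18144)
  −b³ + 25b² − 87b + 462 = ((1/864)b − 11/432)(−864b² + 2592b − 18144) + (0)
Last nonzero remainder: −864b² + 2592b − 18144. Dividing through by −864 gives the monic gcd b² − 3b + 21.

21 − 3b + b²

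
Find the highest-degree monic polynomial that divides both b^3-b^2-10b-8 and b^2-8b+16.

Euclidean algorithm in ℚ[b]:
  b^3-b^2-10b-8 = (b+7)(b^2-8b+16) + (30b-120)
  b^2-8b+16 = ((1/30)b-2/15)(30b-120) + (0)
Last nonzero remainder: 30b-120. Dividing through by 30 gives the monic gcd b-4.

b-4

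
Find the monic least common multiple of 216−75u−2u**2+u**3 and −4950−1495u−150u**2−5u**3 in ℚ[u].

23760−3714u−1579u**2−7u**3+19u**4+u**5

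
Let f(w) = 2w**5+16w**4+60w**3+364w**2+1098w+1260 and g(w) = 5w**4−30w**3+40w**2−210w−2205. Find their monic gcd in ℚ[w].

w**2−2w+21

Repeated division with remainder:
  2w**5+16w**4+60w**3+364w**2+1098w+1260 = ((2/5)w+28/5)(5w**4−30w**3+40w**2−210w−2205) + (212w**3+224w**2+3156w+13608)
  5w**4−30w**3+40w**2−210w−2205 = ((5/212)w−935/5618)(212w**3+224w**2+3156w+13608) + ((7995/2809)w**2−(15990/2809)w+167895/2809)
  212w**3+224w**2+3156w+13608 = ((595508/7995)w+606744/2665)((7995/2809)w**2−(15990/2809)w+167895/2809) + (0)
Last nonzero remainder: (7995/2809)w**2−(15990/2809)w+167895/2809. Dividing through by 7995/2809 gives the monic gcd w**2−2w+21.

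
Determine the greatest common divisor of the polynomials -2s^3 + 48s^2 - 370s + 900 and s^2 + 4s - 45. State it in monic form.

s - 5

Euclidean algorithm in ℚ[s]:
  -2s^3 + 48s^2 - 370s + 900 = (-2s + 56)(s^2 + 4s - 45) + (-684s + 3420)
  s^2 + 4s - 45 = (-(1/684)s - 1/76)(-684s + 3420) + (0)
Last nonzero remainder: -684s + 3420. Dividing through by -684 gives the monic gcd s - 5.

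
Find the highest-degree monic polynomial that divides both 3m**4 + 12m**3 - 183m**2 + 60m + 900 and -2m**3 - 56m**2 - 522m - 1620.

m + 10

Apply the Euclidean algorithm:
  3m**4 + 12m**3 - 183m**2 + 60m + 900 = (-(3/2)m + 36)(-2m**3 - 56m**2 - 522m - 1620) + (1050m**2 + 16422m + 59220)
  -2m**3 - 56m**2 - 522m - 1620 = (-(1/525)m - 103/4375)(1050m**2 + 16422m + 59220) + (-(14112/625)m - 28224/125)
  1050m**2 + 16422m + 59220 = (-(15625/336)m - 29375/112)(-(14112/625)m - 28224/125) + (0)
Last nonzero remainder: -(14112/625)m - 28224/125. Dividing through by -14112/625 gives the monic gcd m + 10.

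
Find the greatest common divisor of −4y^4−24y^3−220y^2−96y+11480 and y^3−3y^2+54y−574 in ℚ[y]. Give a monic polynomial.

y^2+4y+82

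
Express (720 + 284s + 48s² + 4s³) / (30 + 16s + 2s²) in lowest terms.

Apply the Euclidean algorithm:
  4s³ + 48s² + 284s + 720 = (2s + 8)(2s² + 16s + 30) + (96s + 480)
  2s² + 16s + 30 = ((1/48)s + 1/16)(96s + 480) + (0)
Last nonzero remainder: 96s + 480. Dividing through by 96 gives the monic gcd s + 5.
Cancel s + 5 from numerator and denominator to get the reduced form.

(72 + 14s + 2s²)/(3 + s)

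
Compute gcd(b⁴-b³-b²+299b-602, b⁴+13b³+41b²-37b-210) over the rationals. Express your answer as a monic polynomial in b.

b²+5b-14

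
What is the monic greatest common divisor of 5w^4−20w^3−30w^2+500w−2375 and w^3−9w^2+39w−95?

w^3−9w^2+39w−95

Euclidean algorithm in ℚ[w]:
  5w^4−20w^3−30w^2+500w−2375 = (5w+25)(w^3−9w^2+39w−95) + (0)
The last nonzero remainder w^3−9w^2+39w−95 is already monic.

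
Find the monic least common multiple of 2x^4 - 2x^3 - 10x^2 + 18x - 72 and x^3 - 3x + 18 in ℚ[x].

x^6 - 4x^5 + 4x^4 + 18x^3 - 93x^2 + 162x - 216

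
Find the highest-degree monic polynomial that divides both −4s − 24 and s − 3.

1

Euclidean algorithm in ℚ[s]:
  −4s − 24 = (−4)(s − 3) + (−36)
  s − 3 = (−(1/36)s + 1/12)(−36) + (0)
The last nonzero remainder is the constant −36, so the polynomials are coprime and gcd = 1.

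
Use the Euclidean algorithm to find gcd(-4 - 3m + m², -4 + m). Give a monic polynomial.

-4 + m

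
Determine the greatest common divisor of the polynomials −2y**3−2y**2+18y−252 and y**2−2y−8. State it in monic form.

1

By polynomial division,
  −2y**3−2y**2+18y−252 = (−2y−6)(y**2−2y−8) + (−10y−300)
  y**2−2y−8 = (−(1/10)y+16/5)(−10y−300) + (952)
  −10y−300 = (−(5/476)y−75/238)(952) + (0)
The last nonzero remainder is the constant 952, so the polynomials are coprime and gcd = 1.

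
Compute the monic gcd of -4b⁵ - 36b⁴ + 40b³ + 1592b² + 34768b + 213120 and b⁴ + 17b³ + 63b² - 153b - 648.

b² + 17b + 72

Apply the Euclidean algorithm:
  -4b⁵ - 36b⁴ + 40b³ + 1592b² + 34768b + 213120 = (-4b + 32)(b⁴ + 17b³ + 63b² - 153b - 648) + (-252b³ - 1036b² + 37072b + 233856)
  b⁴ + 17b³ + 63b² - 153b - 648 = (-(1/252)b - 29/567)(-252b³ - 1036b² + 37072b + 233856) + ((12727/81)b² + (216359/81)b + 101816/9)
  -252b³ - 1036b² + 37072b + 233856 = (-(20412/12727)b + 263088/12727)((12727/81)b² + (216359/81)b + 101816/9) + (0)
Last nonzero remainder: (12727/81)b² + (216359/81)b + 101816/9. Dividing through by 12727/81 gives the monic gcd b² + 17b + 72.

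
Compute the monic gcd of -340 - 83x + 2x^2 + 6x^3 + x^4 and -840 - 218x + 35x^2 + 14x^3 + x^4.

-20 + x + x^2

Repeated division with remainder:
  x^4 + 6x^3 + 2x^2 - 83x - 340 = (x^4 + 14x^3 + 35x^2 - 218x - 840) + (-8x^3 - 33x^2 + 135x + 500)
  x^4 + 14x^3 + 35x^2 - 218x - 840 = (-(1/8)x - 79/64)(-8x^3 - 33x^2 + 135x + 500) + ((713/64)x^2 + (713/64)x - 3565/16)
  -8x^3 - 33x^2 + 135x + 500 = (-(512/713)x - 1600/713)((713/64)x^2 + (713/64)x - 3565/16) + (0)
Last nonzero remainder: (713/64)x^2 + (713/64)x - 3565/16. Dividing through by 713/64 gives the monic gcd x^2 + x - 20.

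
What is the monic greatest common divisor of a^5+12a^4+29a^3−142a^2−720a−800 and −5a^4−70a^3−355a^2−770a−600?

By polynomial division,
  a^5+12a^4+29a^3−142a^2−720a−800 = (−(1/5)a+2/5)(−5a^4−70a^3−355a^2−770a−600) + (−14a^3−154a^2−532a−560)
  −5a^4−70a^3−355a^2−770a−600 = ((5/14)a+15/14)(−14a^3−154a^2−532a−560) + (0)
Last nonzero remainder: −14a^3−154a^2−532a−560. Dividing through by −14 gives the monic gcd a^3+11a^2+38a+40.

a^3+11a^2+38a+40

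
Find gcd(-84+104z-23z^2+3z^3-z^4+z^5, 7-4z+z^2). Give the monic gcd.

7-4z+z^2

Repeated division with remainder:
  z^5-z^4+3z^3-23z^2+104z-84 = (z^3+3z^2+8z-12)(z^2-4z+7) + (0)
The last nonzero remainder z^2-4z+7 is already monic.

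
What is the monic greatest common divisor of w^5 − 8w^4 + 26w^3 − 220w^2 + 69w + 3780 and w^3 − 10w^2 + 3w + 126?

w^2 − 4w − 21

By polynomial division,
  w^5 − 8w^4 + 26w^3 − 220w^2 + 69w + 3780 = (w^2 + 2w + 43)(w^3 − 10w^2 + 3w + 126) + (78w^2 − 312w − 1638)
  w^3 − 10w^2 + 3w + 126 = ((1/78)w − 1/13)(78w^2 − 312w − 1638) + (0)
Last nonzero remainder: 78w^2 − 312w − 1638. Dividing through by 78 gives the monic gcd w^2 − 4w − 21.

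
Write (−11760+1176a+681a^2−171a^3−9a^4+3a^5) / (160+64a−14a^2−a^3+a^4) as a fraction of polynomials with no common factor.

Repeated division with remainder:
  3a^5−9a^4−171a^3+681a^2+1176a−11760 = (3a−6)(a^4−a^3−14a^2+64a+160) + (−135a^3+405a^2+1080a−10800)
  a^4−a^3−14a^2+64a+160 = (−(1/135)a−2/135)(−135a^3+405a^2+1080a−10800) + (0)
Last nonzero remainder: −135a^3+405a^2+1080a−10800. Dividing through by −135 gives the monic gcd a^3−3a^2−8a+80.
Cancel a^3−3a^2−8a+80 from numerator and denominator to get the reduced form.

(−147+3a^2)/(2+a)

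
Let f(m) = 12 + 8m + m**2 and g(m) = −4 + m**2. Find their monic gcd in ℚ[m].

2 + m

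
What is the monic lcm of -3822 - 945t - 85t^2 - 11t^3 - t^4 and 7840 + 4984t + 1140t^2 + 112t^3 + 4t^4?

Repeated division with remainder:
  -t^4 - 11t^3 - 85t^2 - 945t - 3822 = (-1/4)(4t^4 + 112t^3 + 1140t^2 + 4984t + 7840) + (17t^3 + 200t^2 + 301t - 1862)
  4t^4 + 112t^3 + 1140t^2 + 4984t + 7840 = ((4/17)t + 1104/289)(17t^3 + 200t^2 + 301t - 1862) + ((88192/289)t^2 + (1234688/289)t + 4321408/289)
  17t^3 + 200t^2 + 301t - 1862 = ((4913/88192)t - 5491/44096)((88192/289)t^2 + (1234688/289)t + 4321408/289) + (0)
Last nonzero remainder: (88192/289)t^2 + (1234688/289)t + 4321408/289. Dividing through by 88192/289 gives the monic gcd t^2 + 14t + 49.
Then lcm(f, g) = f·g / gcd(f, g); expanding and making the result monic gives the answer.

152880 + 91308t + 20452t^2 + 2575t^3 + 279t^4 + 25t^5 + t^6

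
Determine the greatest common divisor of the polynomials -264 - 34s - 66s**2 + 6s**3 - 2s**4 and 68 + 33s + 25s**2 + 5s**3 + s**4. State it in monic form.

Repeated division with remainder:
  -2s**4 + 6s**3 - 66s**2 - 34s - 264 = (-2)(s**4 + 5s**3 + 25s**2 + 33s + 68) + (16s**3 - 16s**2 + 32s - 128)
  s**4 + 5s**3 + 25s**2 + 33s + 68 = ((1/16)s + 3/8)(16s**3 - 16s**2 + 32s - 128) + (29s**2 + 29s + 116)
  16s**3 - 16s**2 + 32s - 128 = ((16/29)s - 32/29)(29s**2 + 29s + 116) + (0)
Last nonzero remainder: 29s**2 + 29s + 116. Dividing through by 29 gives the monic gcd s**2 + s + 4.

4 + s + s**2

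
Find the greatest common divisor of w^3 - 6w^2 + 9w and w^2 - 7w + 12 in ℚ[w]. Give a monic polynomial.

Repeated division with remainder:
  w^3 - 6w^2 + 9w = (w + 1)(w^2 - 7w + 12) + (4w - 12)
  w^2 - 7w + 12 = ((1/4)w - 1)(4w - 12) + (0)
Last nonzero remainder: 4w - 12. Dividing through by 4 gives the monic gcd w - 3.

w - 3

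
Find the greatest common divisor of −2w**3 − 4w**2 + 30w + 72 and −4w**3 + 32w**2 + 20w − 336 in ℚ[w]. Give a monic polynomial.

Repeated division with remainder:
  −2w**3 − 4w**2 + 30w + 72 = (1/2)(−4w**3 + 32w**2 + 20w − 336) + (−20w**2 + 20w + 240)
  −4w**3 + 32w**2 + 20w − 336 = ((1/5)w − 7/5)(−20w**2 + 20w + 240) + (0)
Last nonzero remainder: −20w**2 + 20w + 240. Dividing through by −20 gives the monic gcd w**2 − w − 12.

w**2 − w − 12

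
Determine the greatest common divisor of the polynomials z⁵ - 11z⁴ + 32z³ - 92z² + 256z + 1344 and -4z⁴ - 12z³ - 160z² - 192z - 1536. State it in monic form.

z² + 16

By polynomial division,
  z⁵ - 11z⁴ + 32z³ - 92z² + 256z + 1344 = (-(1/4)z + 7/2)(-4z⁴ - 12z³ - 160z² - 192z - 1536) + (34z³ + 420z² + 544z + 6720)
  -4z⁴ - 12z³ - 160z² - 192z - 1536 = (-(2/17)z + 318/289)(34z³ + 420z² + 544z + 6720) + (-(161304/289)z² - 2580864/289)
  34z³ + 420z² + 544z + 6720 = (-(4913/80652)z - 10115/13442)(-(161304/289)z² - 2580864/289) + (0)
Last nonzero remainder: -(161304/289)z² - 2580864/289. Dividing through by -161304/289 gives the monic gcd z² + 16.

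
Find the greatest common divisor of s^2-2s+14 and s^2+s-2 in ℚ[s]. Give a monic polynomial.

By polynomial division,
  s^2-2s+14 = (s^2+s-2) + (-3s+16)
  s^2+s-2 = (-(1/3)s-19/9)(-3s+16) + (286/9)
  -3s+16 = (-(27/286)s+72/143)(286/9) + (0)
The last nonzero remainder is the constant 286/9, so the polynomials are coprime and gcd = 1.

1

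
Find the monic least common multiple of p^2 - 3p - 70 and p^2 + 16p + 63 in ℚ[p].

p^3 + 6p^2 - 97p - 630

Apply the Euclidean algorithm:
  p^2 - 3p - 70 = (p^2 + 16p + 63) + (-19p - 133)
  p^2 + 16p + 63 = (-(1/19)p - 9/19)(-19p - 133) + (0)
Last nonzero remainder: -19p - 133. Dividing through by -19 gives the monic gcd p + 7.
Then lcm(f, g) = f·g / gcd(f, g); expanding and making the result monic gives the answer.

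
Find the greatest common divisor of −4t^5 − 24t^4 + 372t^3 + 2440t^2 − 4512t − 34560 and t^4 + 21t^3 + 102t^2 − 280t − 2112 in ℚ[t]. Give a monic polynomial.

t^3 + 10t^2 − 8t − 192

Euclidean algorithm in ℚ[t]:
  −4t^5 − 24t^4 + 372t^3 + 2440t^2 − 4512t − 34560 = (−4t + 60)(t^4 + 21t^3 + 102t^2 − 280t − 2112) + (−480t^3 − 4800t^2 + 3840t + 92160)
  t^4 + 21t^3 + 102t^2 − 280t − 2112 = (−(1/480)t − 11/480)(−480t^3 − 4800t^2 + 3840t + 92160) + (0)
Last nonzero remainder: −480t^3 − 4800t^2 + 3840t + 92160. Dividing through by −480 gives the monic gcd t^3 + 10t^2 − 8t − 192.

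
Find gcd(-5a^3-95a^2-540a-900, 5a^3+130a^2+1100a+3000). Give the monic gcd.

a^2+16a+60

Repeated division with remainder:
  -5a^3-95a^2-540a-900 = (-1)(5a^3+130a^2+1100a+3000) + (35a^2+560a+2100)
  5a^3+130a^2+1100a+3000 = ((1/7)a+10/7)(35a^2+560a+2100) + (0)
Last nonzero remainder: 35a^2+560a+2100. Dividing through by 35 gives the monic gcd a^2+16a+60.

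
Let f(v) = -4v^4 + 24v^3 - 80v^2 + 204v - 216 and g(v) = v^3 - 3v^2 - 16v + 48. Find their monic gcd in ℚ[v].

v - 3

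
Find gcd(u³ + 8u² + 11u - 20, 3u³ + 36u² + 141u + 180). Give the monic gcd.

u² + 9u + 20

Apply the Euclidean algorithm:
  u³ + 8u² + 11u - 20 = (1/3)(3u³ + 36u² + 141u + 180) + (-4u² - 36u - 80)
  3u³ + 36u² + 141u + 180 = (-(3/4)u - 9/4)(-4u² - 36u - 80) + (0)
Last nonzero remainder: -4u² - 36u - 80. Dividing through by -4 gives the monic gcd u² + 9u + 20.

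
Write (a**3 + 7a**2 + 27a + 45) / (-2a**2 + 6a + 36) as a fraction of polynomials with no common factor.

(-a**2 - 4a - 15)/(2a - 12)

Repeated division with remainder:
  a**3 + 7a**2 + 27a + 45 = (-(1/2)a - 5)(-2a**2 + 6a + 36) + (75a + 225)
  -2a**2 + 6a + 36 = (-(2/75)a + 4/25)(75a + 225) + (0)
Last nonzero remainder: 75a + 225. Dividing through by 75 gives the monic gcd a + 3.
Cancel a + 3 from numerator and denominator to get the reduced form.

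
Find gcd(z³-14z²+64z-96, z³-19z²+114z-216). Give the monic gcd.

z²-10z+24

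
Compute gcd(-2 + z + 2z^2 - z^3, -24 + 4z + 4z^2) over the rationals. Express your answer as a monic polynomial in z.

Apply the Euclidean algorithm:
  -z^3 + 2z^2 + z - 2 = (-(1/4)z + 3/4)(4z^2 + 4z - 24) + (-8z + 16)
  4z^2 + 4z - 24 = (-(1/2)z - 3/2)(-8z + 16) + (0)
Last nonzero remainder: -8z + 16. Dividing through by -8 gives the monic gcd z - 2.

-2 + z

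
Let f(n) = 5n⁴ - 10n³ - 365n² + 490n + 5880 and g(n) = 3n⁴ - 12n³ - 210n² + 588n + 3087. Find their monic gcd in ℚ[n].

Euclidean algorithm in ℚ[n]:
  5n⁴ - 10n³ - 365n² + 490n + 5880 = (5/3)(3n⁴ - 12n³ - 210n² + 588n + 3087) + (10n³ - 15n² - 490n + 735)
  3n⁴ - 12n³ - 210n² + 588n + 3087 = ((3/10)n - 3/4)(10n³ - 15n² - 490n + 735) + (-(297/4)n² + 14553/4)
  10n³ - 15n² - 490n + 735 = (-(40/297)n + 20/99)(-(297/4)n² + 14553/4) + (0)
Last nonzero remainder: -(297/4)n² + 14553/4. Dividing through by -297/4 gives the monic gcd n² - 49.

n² - 49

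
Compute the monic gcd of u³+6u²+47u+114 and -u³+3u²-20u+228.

Apply the Euclidean algorithm:
  u³+6u²+47u+114 = (-1)(-u³+3u²-20u+228) + (9u²+27u+342)
  -u³+3u²-20u+228 = (-(1/9)u+2/3)(9u²+27u+342) + (0)
Last nonzero remainder: 9u²+27u+342. Dividing through by 9 gives the monic gcd u²+3u+38.

u²+3u+38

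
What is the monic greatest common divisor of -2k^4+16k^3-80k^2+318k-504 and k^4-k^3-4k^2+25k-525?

Repeated division with remainder:
  -2k^4+16k^3-80k^2+318k-504 = (-2)(k^4-k^3-4k^2+25k-525) + (14k^3-88k^2+368k-1554)
  k^4-k^3-4k^2+25k-525 = ((1/14)k+37/98)(14k^3-88k^2+368k-1554) + ((144/49)k^2-(144/49)k+432/7)
  14k^3-88k^2+368k-1554 = ((343/72)k-1813/72)((144/49)k^2-(144/49)k+432/7) + (0)
Last nonzero remainder: (144/49)k^2-(144/49)k+432/7. Dividing through by 144/49 gives the monic gcd k^2-k+21.

k^2-k+21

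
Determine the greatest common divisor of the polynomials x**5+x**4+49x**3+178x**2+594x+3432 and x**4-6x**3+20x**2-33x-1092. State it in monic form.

x**3+x**2+27x+156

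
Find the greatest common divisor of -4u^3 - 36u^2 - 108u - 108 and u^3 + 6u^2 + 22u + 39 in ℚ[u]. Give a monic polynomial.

Repeated division with remainder:
  -4u^3 - 36u^2 - 108u - 108 = (-4)(u^3 + 6u^2 + 22u + 39) + (-12u^2 - 20u + 48)
  u^3 + 6u^2 + 22u + 39 = (-(1/12)u - 13/36)(-12u^2 - 20u + 48) + ((169/9)u + 169/3)
  -12u^2 - 20u + 48 = (-(108/169)u + 144/169)((169/9)u + 169/3) + (0)
Last nonzero remainder: (169/9)u + 169/3. Dividing through by 169/9 gives the monic gcd u + 3.

u + 3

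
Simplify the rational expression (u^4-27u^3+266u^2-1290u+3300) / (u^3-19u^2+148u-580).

(u^3-17u^2+96u-330)/(u^2-9u+58)

Apply the Euclidean algorithm:
  u^4-27u^3+266u^2-1290u+3300 = (u-8)(u^3-19u^2+148u-580) + (-34u^2+474u-1340)
  u^3-19u^2+148u-580 = (-(1/34)u+43/289)(-34u^2+474u-1340) + ((11000/289)u-110000/289)
  -34u^2+474u-1340 = (-(4913/5500)u+19363/5500)((11000/289)u-110000/289) + (0)
Last nonzero remainder: (11000/289)u-110000/289. Dividing through by 11000/289 gives the monic gcd u-10.
Cancel u-10 from numerator and denominator to get the reduced form.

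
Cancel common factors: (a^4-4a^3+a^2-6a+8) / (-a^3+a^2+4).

(-a^2+5a-4)/(a-2)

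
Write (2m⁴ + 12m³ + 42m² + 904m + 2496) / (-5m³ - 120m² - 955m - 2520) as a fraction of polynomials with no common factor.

Euclidean algorithm in ℚ[m]:
  2m⁴ + 12m³ + 42m² + 904m + 2496 = (-(2/5)m + 36/5)(-5m³ - 120m² - 955m - 2520) + (524m² + 6772m + 20640)
  -5m³ - 120m² - 955m - 2520 = (-(5/524)m - 7255/68644)(524m² + 6772m + 20640) + (-(726240/17161)m - 5809920/17161)
  524m² + 6772m + 20640 = (-(2248091/181560)m - 737923/12104)(-(726240/17161)m - 5809920/17161) + (0)
Last nonzero remainder: -(726240/17161)m - 5809920/17161. Dividing through by -726240/17161 gives the monic gcd m + 8.
Cancel m + 8 from numerator and denominator to get the reduced form.

(-2m³ + 4m² - 74m - 312)/(5m² + 80m + 315)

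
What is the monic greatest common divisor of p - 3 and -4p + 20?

Repeated division with remainder:
  p - 3 = (-1/4)(-4p + 20) + (2)
  -4p + 20 = (-2p + 10)(2) + (0)
The last nonzero remainder is the constant 2, so the polynomials are coprime and gcd = 1.

1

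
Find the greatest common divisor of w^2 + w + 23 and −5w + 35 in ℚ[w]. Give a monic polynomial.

Repeated division with remainder:
  w^2 + w + 23 = (−(1/5)w − 8/5)(−5w + 35) + (79)
  −5w + 35 = (−(5/79)w + 35/79)(79) + (0)
The last nonzero remainder is the constant 79, so the polynomials are coprime and gcd = 1.

1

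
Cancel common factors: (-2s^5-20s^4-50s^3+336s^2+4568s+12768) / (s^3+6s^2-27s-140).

(-2s^3+2s^2-16s+456)/(s-5)

Euclidean algorithm in ℚ[s]:
  -2s^5-20s^4-50s^3+336s^2+4568s+12768 = (-2s^2-8s-56)(s^3+6s^2-27s-140) + (176s^2+1936s+4928)
  s^3+6s^2-27s-140 = ((1/176)s-5/176)(176s^2+1936s+4928) + (0)
Last nonzero remainder: 176s^2+1936s+4928. Dividing through by 176 gives the monic gcd s^2+11s+28.
Cancel s^2+11s+28 from numerator and denominator to get the reduced form.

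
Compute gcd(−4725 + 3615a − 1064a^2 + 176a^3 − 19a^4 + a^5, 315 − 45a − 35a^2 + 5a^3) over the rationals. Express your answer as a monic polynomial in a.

Euclidean algorithm in ℚ[a]:
  a^5 − 19a^4 + 176a^3 − 1064a^2 + 3615a − 4725 = ((1/5)a^2 − (12/5)a + 101/5)(5a^3 − 35a^2 − 45a + 315) + (−528a^2 + 5280a − 11088)
  5a^3 − 35a^2 − 45a + 315 = (−(5/528)a − 5/176)(−528a^2 + 5280a − 11088) + (0)
Last nonzero remainder: −528a^2 + 5280a − 11088. Dividing through by −528 gives the monic gcd a^2 − 10a + 21.

21 − 10a + a^2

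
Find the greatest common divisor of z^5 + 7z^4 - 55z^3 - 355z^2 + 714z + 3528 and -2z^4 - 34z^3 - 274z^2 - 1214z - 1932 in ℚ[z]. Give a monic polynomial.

z^2 + 10z + 21

Repeated division with remainder:
  z^5 + 7z^4 - 55z^3 - 355z^2 + 714z + 3528 = (-(1/2)z + 5)(-2z^4 - 34z^3 - 274z^2 - 1214z - 1932) + (-22z^3 + 408z^2 + 5818z + 13188)
  -2z^4 - 34z^3 - 274z^2 - 1214z - 1932 = ((1/11)z + 391/121)(-22z^3 + 408z^2 + 5818z + 13188) + (-(256680/121)z^2 - (2566800/121)z - 5390280/121)
  -22z^3 + 408z^2 + 5818z + 13188 = ((1331/128340)z - 18997/64170)(-(256680/121)z^2 - (2566800/121)z - 5390280/121) + (0)
Last nonzero remainder: -(256680/121)z^2 - (2566800/121)z - 5390280/121. Dividing through by -256680/121 gives the monic gcd z^2 + 10z + 21.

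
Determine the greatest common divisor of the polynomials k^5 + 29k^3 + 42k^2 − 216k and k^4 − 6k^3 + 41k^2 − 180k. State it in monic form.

k^3 − k^2 + 36k

Apply the Euclidean algorithm:
  k^5 + 29k^3 + 42k^2 − 216k = (k + 6)(k^4 − 6k^3 + 41k^2 − 180k) + (24k^3 − 24k^2 + 864k)
  k^4 − 6k^3 + 41k^2 − 180k = ((1/24)k − 5/24)(24k^3 − 24k^2 + 864k) + (0)
Last nonzero remainder: 24k^3 − 24k^2 + 864k. Dividing through by 24 gives the monic gcd k^3 − k^2 + 36k.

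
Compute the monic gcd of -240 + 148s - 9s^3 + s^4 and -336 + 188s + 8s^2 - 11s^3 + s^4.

48 - 20s - 4s^2 + s^3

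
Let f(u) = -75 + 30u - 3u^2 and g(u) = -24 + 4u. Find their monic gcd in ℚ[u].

Repeated division with remainder:
  -3u^2 + 30u - 75 = (-(3/4)u + 3)(4u - 24) + (-3)
  4u - 24 = (-(4/3)u + 8)(-3) + (0)
The last nonzero remainder is the constant -3, so the polynomials are coprime and gcd = 1.

1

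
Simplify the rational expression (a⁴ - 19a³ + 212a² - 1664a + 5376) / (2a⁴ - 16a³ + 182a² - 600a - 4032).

(a - 8)/(2a + 6)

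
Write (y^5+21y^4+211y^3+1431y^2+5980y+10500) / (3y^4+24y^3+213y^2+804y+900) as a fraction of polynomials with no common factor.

(y^3+18y^2+107y+210)/(3y^2+15y+18)

Apply the Euclidean algorithm:
  y^5+21y^4+211y^3+1431y^2+5980y+10500 = ((1/3)y+13/3)(3y^4+24y^3+213y^2+804y+900) + (36y^3+240y^2+2196y+6600)
  3y^4+24y^3+213y^2+804y+900 = ((1/12)y+1/9)(36y^3+240y^2+2196y+6600) + ((10/3)y^2+10y+500/3)
  36y^3+240y^2+2196y+6600 = ((54/5)y+198/5)((10/3)y^2+10y+500/3) + (0)
Last nonzero remainder: (10/3)y^2+10y+500/3. Dividing through by 10/3 gives the monic gcd y^2+3y+50.
Cancel y^2+3y+50 from numerator and denominator to get the reduced form.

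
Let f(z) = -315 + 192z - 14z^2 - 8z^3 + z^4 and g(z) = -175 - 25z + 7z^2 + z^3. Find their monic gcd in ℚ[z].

By polynomial division,
  z^4 - 8z^3 - 14z^2 + 192z - 315 = (z - 15)(z^3 + 7z^2 - 25z - 175) + (116z^2 - 8z - 2940)
  z^3 + 7z^2 - 25z - 175 = ((1/116)z + 205/3364)(116z^2 - 8z - 2940) + ((700/841)z + 3500/841)
  116z^2 - 8z - 2940 = ((24389/175)z - 17661/25)((700/841)z + 3500/841) + (0)
Last nonzero remainder: (700/841)z + 3500/841. Dividing through by 700/841 gives the monic gcd z + 5.

5 + z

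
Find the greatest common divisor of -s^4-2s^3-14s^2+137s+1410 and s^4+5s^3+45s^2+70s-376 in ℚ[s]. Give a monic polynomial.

Apply the Euclidean algorithm:
  -s^4-2s^3-14s^2+137s+1410 = (-1)(s^4+5s^3+45s^2+70s-376) + (3s^3+31s^2+207s+1034)
  s^4+5s^3+45s^2+70s-376 = ((1/3)s-16/9)(3s^3+31s^2+207s+1034) + ((280/9)s^2+(280/3)s+13160/9)
  3s^3+31s^2+207s+1034 = ((27/280)s+99/140)((280/9)s^2+(280/3)s+13160/9) + (0)
Last nonzero remainder: (280/9)s^2+(280/3)s+13160/9. Dividing through by 280/9 gives the monic gcd s^2+3s+47.

s^2+3s+47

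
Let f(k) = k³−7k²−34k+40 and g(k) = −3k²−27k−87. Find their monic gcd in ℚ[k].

1

Euclidean algorithm in ℚ[k]:
  k³−7k²−34k+40 = (−(1/3)k+16/3)(−3k²−27k−87) + (81k+504)
  −3k²−27k−87 = (−(1/27)k−25/243)(81k+504) + (−949/27)
  81k+504 = (−(2187/949)k−13608/949)(−949/27) + (0)
The last nonzero remainder is the constant −949/27, so the polynomials are coprime and gcd = 1.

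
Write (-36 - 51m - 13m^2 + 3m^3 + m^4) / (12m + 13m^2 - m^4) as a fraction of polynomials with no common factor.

(-3 - m)/(m)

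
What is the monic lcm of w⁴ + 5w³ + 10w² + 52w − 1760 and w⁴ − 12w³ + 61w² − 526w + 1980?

w⁵ − 4w⁴ − 35w³ − 38w² − 2228w + 15840

Apply the Euclidean algorithm:
  w⁴ + 5w³ + 10w² + 52w − 1760 = (w⁴ − 12w³ + 61w² − 526w + 1980) + (17w³ − 51w² + 578w − 3740)
  w⁴ − 12w³ + 61w² − 526w + 1980 = ((1/17)w − 9/17)(17w³ − 51w² + 578w − 3740) + (0)
Last nonzero remainder: 17w³ − 51w² + 578w − 3740. Dividing through by 17 gives the monic gcd w³ − 3w² + 34w − 220.
Then lcm(f, g) = f·g / gcd(f, g); expanding and making the result monic gives the answer.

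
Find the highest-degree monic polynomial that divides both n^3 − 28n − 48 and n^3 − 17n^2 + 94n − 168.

n − 6

By polynomial division,
  n^3 − 28n − 48 = (n^3 − 17n^2 + 94n − 168) + (17n^2 − 122n + 120)
  n^3 − 17n^2 + 94n − 168 = ((1/17)n − 167/289)(17n^2 − 122n + 120) + ((4752/289)n − 28512/289)
  17n^2 − 122n + 120 = ((4913/4752)n − 1445/1188)((4752/289)n − 28512/289) + (0)
Last nonzero remainder: (4752/289)n − 28512/289. Dividing through by 4752/289 gives the monic gcd n − 6.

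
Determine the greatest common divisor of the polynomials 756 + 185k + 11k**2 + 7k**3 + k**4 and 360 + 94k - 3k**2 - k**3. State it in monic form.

4 + k

By polynomial division,
  k**4 + 7k**3 + 11k**2 + 185k + 756 = (-k - 4)(-k**3 - 3k**2 + 94k + 360) + (93k**2 + 921k + 2196)
  -k**3 - 3k**2 + 94k + 360 = (-(1/93)k + 214/2883)(93k**2 + 921k + 2196) + ((47328/961)k + 189312/961)
  93k**2 + 921k + 2196 = ((29791/15776)k + 175863/15776)((47328/961)k + 189312/961) + (0)
Last nonzero remainder: (47328/961)k + 189312/961. Dividing through by 47328/961 gives the monic gcd k + 4.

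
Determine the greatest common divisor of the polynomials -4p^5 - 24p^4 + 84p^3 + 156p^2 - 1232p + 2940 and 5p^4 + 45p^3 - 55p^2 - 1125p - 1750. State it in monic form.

Apply the Euclidean algorithm:
  -4p^5 - 24p^4 + 84p^3 + 156p^2 - 1232p + 2940 = (-(4/5)p + 12/5)(5p^4 + 45p^3 - 55p^2 - 1125p - 1750) + (-68p^3 - 612p^2 + 68p + 7140)
  5p^4 + 45p^3 - 55p^2 - 1125p - 1750 = (-(5/68)p)(-68p^3 - 612p^2 + 68p + 7140) + (-50p^2 - 600p - 1750)
  -68p^3 - 612p^2 + 68p + 7140 = ((34/25)p - 102/25)(-50p^2 - 600p - 1750) + (0)
Last nonzero remainder: -50p^2 - 600p - 1750. Dividing through by -50 gives the monic gcd p^2 + 12p + 35.

p^2 + 12p + 35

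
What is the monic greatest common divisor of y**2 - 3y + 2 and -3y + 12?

1

Euclidean algorithm in ℚ[y]:
  y**2 - 3y + 2 = (-(1/3)y - 1/3)(-3y + 12) + (6)
  -3y + 12 = (-(1/2)y + 2)(6) + (0)
The last nonzero remainder is the constant 6, so the polynomials are coprime and gcd = 1.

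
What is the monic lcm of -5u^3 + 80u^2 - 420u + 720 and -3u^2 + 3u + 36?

u^4 - 13u^3 + 36u^2 + 108u - 432

By polynomial division,
  -5u^3 + 80u^2 - 420u + 720 = ((5/3)u - 25)(-3u^2 + 3u + 36) + (-405u + 1620)
  -3u^2 + 3u + 36 = ((1/135)u + 1/45)(-405u + 1620) + (0)
Last nonzero remainder: -405u + 1620. Dividing through by -405 gives the monic gcd u - 4.
Then lcm(f, g) = f·g / gcd(f, g); expanding and making the result monic gives the answer.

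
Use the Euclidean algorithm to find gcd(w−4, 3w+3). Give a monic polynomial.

1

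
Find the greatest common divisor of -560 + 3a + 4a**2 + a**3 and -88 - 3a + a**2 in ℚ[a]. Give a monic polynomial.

1

By polynomial division,
  a**3 + 4a**2 + 3a - 560 = (a + 7)(a**2 - 3a - 88) + (112a + 56)
  a**2 - 3a - 88 = ((1/112)a - 1/32)(112a + 56) + (-345/4)
  112a + 56 = (-(448/345)a - 224/345)(-345/4) + (0)
The last nonzero remainder is the constant -345/4, so the polynomials are coprime and gcd = 1.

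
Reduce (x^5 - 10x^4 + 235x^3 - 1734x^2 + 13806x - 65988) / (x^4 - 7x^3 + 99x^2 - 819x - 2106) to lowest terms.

(x^3 - 10x^2 + 118x - 564)/(x^2 - 7x - 18)

Apply the Euclidean algorithm:
  x^5 - 10x^4 + 235x^3 - 1734x^2 + 13806x - 65988 = (x - 3)(x^4 - 7x^3 + 99x^2 - 819x - 2106) + (115x^3 - 618x^2 + 13455x - 72306)
  x^4 - 7x^3 + 99x^2 - 819x - 2106 = ((1/115)x - 187/13225)(115x^3 - 618x^2 + 13455x - 72306) + (-(353616/13225)x^2 - 41373072/13225)
  115x^3 - 618x^2 + 13455x - 72306 = (-(1520875/353616)x + 1362175/58936)(-(353616/13225)x^2 - 41373072/13225) + (0)
Last nonzero remainder: -(353616/13225)x^2 - 41373072/13225. Dividing through by -353616/13225 gives the monic gcd x^2 + 117.
Cancel x^2 + 117 from numerator and denominator to get the reduced form.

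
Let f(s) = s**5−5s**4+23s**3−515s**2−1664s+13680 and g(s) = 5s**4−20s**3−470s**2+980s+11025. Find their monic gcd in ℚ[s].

Repeated division with remainder:
  s**5−5s**4+23s**3−515s**2−1664s+13680 = ((1/5)s−1/5)(5s**4−20s**3−470s**2+980s+11025) + (113s**3−805s**2−3673s+15885)
  5s**4−20s**3−470s**2+980s+11025 = ((5/113)s+1765/12769)(113s**3−805s**2−3673s+15885) + (−(2505360/12769)s**2+(10021440/12769)s+112741200/12769)
  113s**3−805s**2−3673s+15885 = (−(1442897/2505360)s+4507457/2505360)(−(2505360/12769)s**2+(10021440/12769)s+112741200/12769) + (0)
Last nonzero remainder: −(2505360/12769)s**2+(10021440/12769)s+112741200/12769. Dividing through by −2505360/12769 gives the monic gcd s**2−4s−45.

s**2−4s−45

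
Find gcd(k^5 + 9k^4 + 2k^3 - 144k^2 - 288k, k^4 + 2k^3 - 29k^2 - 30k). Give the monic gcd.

Repeated division with remainder:
  k^5 + 9k^4 + 2k^3 - 144k^2 - 288k = (k + 7)(k^4 + 2k^3 - 29k^2 - 30k) + (17k^3 + 89k^2 - 78k)
  k^4 + 2k^3 - 29k^2 - 30k = ((1/17)k - 55/289)(17k^3 + 89k^2 - 78k) + (-(2160/289)k^2 - (12960/289)k)
  17k^3 + 89k^2 - 78k = (-(4913/2160)k + 3757/2160)(-(2160/289)k^2 - (12960/289)k) + (0)
Last nonzero remainder: -(2160/289)k^2 - (12960/289)k. Dividing through by -2160/289 gives the monic gcd k^2 + 6k.

k^2 + 6k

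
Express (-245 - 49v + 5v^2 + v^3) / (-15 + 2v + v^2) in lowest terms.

Apply the Euclidean algorithm:
  v^3 + 5v^2 - 49v - 245 = (v + 3)(v^2 + 2v - 15) + (-40v - 200)
  v^2 + 2v - 15 = (-(1/40)v + 3/40)(-40v - 200) + (0)
Last nonzero remainder: -40v - 200. Dividing through by -40 gives the monic gcd v + 5.
Cancel v + 5 from numerator and denominator to get the reduced form.

(-49 + v^2)/(-3 + v)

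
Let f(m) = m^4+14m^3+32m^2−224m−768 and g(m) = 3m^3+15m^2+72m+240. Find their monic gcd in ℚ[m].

m+4

Apply the Euclidean algorithm:
  m^4+14m^3+32m^2−224m−768 = ((1/3)m+3)(3m^3+15m^2+72m+240) + (−37m^2−520m−1488)
  3m^3+15m^2+72m+240 = (−(3/37)m+1005/1369)(−37m^2−520m−1488) + ((456000/1369)m+1824000/1369)
  −37m^2−520m−1488 = (−(50653/456000)m−42439/38000)((456000/1369)m+1824000/1369) + (0)
Last nonzero remainder: (456000/1369)m+1824000/1369. Dividing through by 456000/1369 gives the monic gcd m+4.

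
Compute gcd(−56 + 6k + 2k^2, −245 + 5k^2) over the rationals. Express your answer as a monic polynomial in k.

7 + k

Apply the Euclidean algorithm:
  2k^2 + 6k − 56 = (2/5)(5k^2 − 245) + (6k + 42)
  5k^2 − 245 = ((5/6)k − 35/6)(6k + 42) + (0)
Last nonzero remainder: 6k + 42. Dividing through by 6 gives the monic gcd k + 7.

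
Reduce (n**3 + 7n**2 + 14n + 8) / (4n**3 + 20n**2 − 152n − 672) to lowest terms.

Repeated division with remainder:
  n**3 + 7n**2 + 14n + 8 = (1/4)(4n**3 + 20n**2 − 152n − 672) + (2n**2 + 52n + 176)
  4n**3 + 20n**2 − 152n − 672 = (2n − 42)(2n**2 + 52n + 176) + (1680n + 6720)
  2n**2 + 52n + 176 = ((1/840)n + 11/420)(1680n + 6720) + (0)
Last nonzero remainder: 1680n + 6720. Dividing through by 1680 gives the monic gcd n + 4.
Cancel n + 4 from numerator and denominator to get the reduced form.

(n**2 + 3n + 2)/(4n**2 + 4n − 168)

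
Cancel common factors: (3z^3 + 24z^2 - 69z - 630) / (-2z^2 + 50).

Repeated division with remainder:
  3z^3 + 24z^2 - 69z - 630 = (-(3/2)z - 12)(-2z^2 + 50) + (6z - 30)
  -2z^2 + 50 = (-(1/3)z - 5/3)(6z - 30) + (0)
Last nonzero remainder: 6z - 30. Dividing through by 6 gives the monic gcd z - 5.
Cancel z - 5 from numerator and denominator to get the reduced form.

(-3z^2 - 39z - 126)/(2z + 10)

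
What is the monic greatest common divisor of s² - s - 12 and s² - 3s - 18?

Repeated division with remainder:
  s² - s - 12 = (s² - 3s - 18) + (2s + 6)
  s² - 3s - 18 = ((1/2)s - 3)(2s + 6) + (0)
Last nonzero remainder: 2s + 6. Dividing through by 2 gives the monic gcd s + 3.

s + 3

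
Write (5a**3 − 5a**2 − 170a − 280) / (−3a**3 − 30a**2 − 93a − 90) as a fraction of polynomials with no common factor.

(−5a**2 + 15a + 140)/(3a**2 + 24a + 45)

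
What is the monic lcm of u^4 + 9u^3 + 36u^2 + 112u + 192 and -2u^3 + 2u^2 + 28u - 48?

u^6 + 4u^5 - 3u^4 - 14u^3 - 152u^2 - 288u + 1152

Euclidean algorithm in ℚ[u]:
  u^4 + 9u^3 + 36u^2 + 112u + 192 = (-(1/2)u - 5)(-2u^3 + 2u^2 + 28u - 48) + (60u^2 + 228u - 48)
  -2u^3 + 2u^2 + 28u - 48 = (-(1/30)u + 4/25)(60u^2 + 228u - 48) + (-(252/25)u - 1008/25)
  60u^2 + 228u - 48 = (-(125/21)u + 25/21)(-(252/25)u - 1008/25) + (0)
Last nonzero remainder: -(252/25)u - 1008/25. Dividing through by -252/25 gives the monic gcd u + 4.
Then lcm(f, g) = f·g / gcd(f, g); expanding and making the result monic gives the answer.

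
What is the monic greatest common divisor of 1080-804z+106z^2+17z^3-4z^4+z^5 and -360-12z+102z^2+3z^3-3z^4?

Apply the Euclidean algorithm:
  z^5-4z^4+17z^3+106z^2-804z+1080 = (-(1/3)z+1)(-3z^4+3z^3+102z^2-12z-360) + (48z^3-912z+1440)
  -3z^4+3z^3+102z^2-12z-360 = (-(1/16)z+1/16)(48z^3-912z+1440) + (45z^2+135z-450)
  48z^3-912z+1440 = ((16/15)z-16/5)(45z^2+135z-450) + (0)
Last nonzero remainder: 45z^2+135z-450. Dividing through by 45 gives the monic gcd z^2+3z-10.

-10+3z+z^2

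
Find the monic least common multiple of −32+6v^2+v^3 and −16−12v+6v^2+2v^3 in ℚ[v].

By polynomial division,
  v^3+6v^2−32 = (1/2)(2v^3+6v^2−12v−16) + (3v^2+6v−24)
  2v^3+6v^2−12v−16 = ((2/3)v+2/3)(3v^2+6v−24) + (0)
Last nonzero remainder: 3v^2+6v−24. Dividing through by 3 gives the monic gcd v^2+2v−8.
Then lcm(f, g) = f·g / gcd(f, g); expanding and making the result monic gives the answer.

−32−32v+6v^2+7v^3+v^4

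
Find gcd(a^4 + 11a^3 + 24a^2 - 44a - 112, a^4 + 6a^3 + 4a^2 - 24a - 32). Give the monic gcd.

a^3 + 4a^2 - 4a - 16

Repeated division with remainder:
  a^4 + 11a^3 + 24a^2 - 44a - 112 = (a^4 + 6a^3 + 4a^2 - 24a - 32) + (5a^3 + 20a^2 - 20a - 80)
  a^4 + 6a^3 + 4a^2 - 24a - 32 = ((1/5)a + 2/5)(5a^3 + 20a^2 - 20a - 80) + (0)
Last nonzero remainder: 5a^3 + 20a^2 - 20a - 80. Dividing through by 5 gives the monic gcd a^3 + 4a^2 - 4a - 16.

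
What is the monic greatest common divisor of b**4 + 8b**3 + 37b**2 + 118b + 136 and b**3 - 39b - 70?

b + 2

By polynomial division,
  b**4 + 8b**3 + 37b**2 + 118b + 136 = (b + 8)(b**3 - 39b - 70) + (76b**2 + 500b + 696)
  b**3 - 39b - 70 = ((1/76)b - 125/1444)(76b**2 + 500b + 696) + (-(1760/361)b - 3520/361)
  76b**2 + 500b + 696 = (-(6859/440)b - 31407/440)(-(1760/361)b - 3520/361) + (0)
Last nonzero remainder: -(1760/361)b - 3520/361. Dividing through by -1760/361 gives the monic gcd b + 2.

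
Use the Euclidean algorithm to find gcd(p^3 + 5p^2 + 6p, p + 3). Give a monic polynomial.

Euclidean algorithm in ℚ[p]:
  p^3 + 5p^2 + 6p = (p^2 + 2p)(p + 3) + (0)
The last nonzero remainder p + 3 is already monic.

p + 3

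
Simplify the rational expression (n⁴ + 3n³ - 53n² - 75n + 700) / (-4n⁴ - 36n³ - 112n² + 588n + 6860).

(-n² - n + 20)/(4n² + 28n + 196)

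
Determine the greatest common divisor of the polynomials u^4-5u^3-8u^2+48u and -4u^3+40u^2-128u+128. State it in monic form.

Apply the Euclidean algorithm:
  u^4-5u^3-8u^2+48u = (-(1/4)u-5/4)(-4u^3+40u^2-128u+128) + (10u^2-80u+160)
  -4u^3+40u^2-128u+128 = (-(2/5)u+4/5)(10u^2-80u+160) + (0)
Last nonzero remainder: 10u^2-80u+160. Dividing through by 10 gives the monic gcd u^2-8u+16.

u^2-8u+16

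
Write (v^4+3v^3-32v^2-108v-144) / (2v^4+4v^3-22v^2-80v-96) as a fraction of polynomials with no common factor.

(v^2-36)/(2v^2-2v-24)

Euclidean algorithm in ℚ[v]:
  v^4+3v^3-32v^2-108v-144 = (1/2)(2v^4+4v^3-22v^2-80v-96) + (v^3-21v^2-68v-96)
  2v^4+4v^3-22v^2-80v-96 = (2v+46)(v^3-21v^2-68v-96) + (1080v^2+3240v+4320)
  v^3-21v^2-68v-96 = ((1/1080)v-1/45)(1080v^2+3240v+4320) + (0)
Last nonzero remainder: 1080v^2+3240v+4320. Dividing through by 1080 gives the monic gcd v^2+3v+4.
Cancel v^2+3v+4 from numerator and denominator to get the reduced form.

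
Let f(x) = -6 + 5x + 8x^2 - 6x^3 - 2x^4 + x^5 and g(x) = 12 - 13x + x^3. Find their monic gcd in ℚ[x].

Repeated division with remainder:
  x^5 - 2x^4 - 6x^3 + 8x^2 + 5x - 6 = (x^2 - 2x + 7)(x^3 - 13x + 12) + (-30x^2 + 120x - 90)
  x^3 - 13x + 12 = (-(1/30)x - 2/15)(-30x^2 + 120x - 90) + (0)
Last nonzero remainder: -30x^2 + 120x - 90. Dividing through by -30 gives the monic gcd x^2 - 4x + 3.

3 - 4x + x^2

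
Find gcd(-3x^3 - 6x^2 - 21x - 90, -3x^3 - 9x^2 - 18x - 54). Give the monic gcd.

x + 3

By polynomial division,
  -3x^3 - 6x^2 - 21x - 90 = (-3x^3 - 9x^2 - 18x - 54) + (3x^2 - 3x - 36)
  -3x^3 - 9x^2 - 18x - 54 = (-x - 4)(3x^2 - 3x - 36) + (-66x - 198)
  3x^2 - 3x - 36 = (-(1/22)x + 2/11)(-66x - 198) + (0)
Last nonzero remainder: -66x - 198. Dividing through by -66 gives the monic gcd x + 3.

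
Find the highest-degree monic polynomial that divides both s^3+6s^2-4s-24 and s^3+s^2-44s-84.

Repeated division with remainder:
  s^3+6s^2-4s-24 = (s^3+s^2-44s-84) + (5s^2+40s+60)
  s^3+s^2-44s-84 = ((1/5)s-7/5)(5s^2+40s+60) + (0)
Last nonzero remainder: 5s^2+40s+60. Dividing through by 5 gives the monic gcd s^2+8s+12.

s^2+8s+12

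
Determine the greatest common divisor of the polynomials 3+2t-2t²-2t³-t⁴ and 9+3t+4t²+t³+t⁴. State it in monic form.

By polynomial division,
  -t⁴-2t³-2t²+2t+3 = (-1)(t⁴+t³+4t²+3t+9) + (-t³+2t²+5t+12)
  t⁴+t³+4t²+3t+9 = (-t-3)(-t³+2t²+5t+12) + (15t²+30t+45)
  -t³+2t²+5t+12 = (-(1/15)t+4/15)(15t²+30t+45) + (0)
Last nonzero remainder: 15t²+30t+45. Dividing through by 15 gives the monic gcd t²+2t+3.

3+2t+t²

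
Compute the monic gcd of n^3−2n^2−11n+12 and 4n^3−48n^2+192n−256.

Euclidean algorithm in ℚ[n]:
  n^3−2n^2−11n+12 = (1/4)(4n^3−48n^2+192n−256) + (10n^2−59n+76)
  4n^3−48n^2+192n−256 = ((2/5)n−61/25)(10n^2−59n+76) + ((441/25)n−1764/25)
  10n^2−59n+76 = ((250/441)n−475/441)((441/25)n−1764/25) + (0)
Last nonzero remainder: (441/25)n−1764/25. Dividing through by 441/25 gives the monic gcd n−4.

n−4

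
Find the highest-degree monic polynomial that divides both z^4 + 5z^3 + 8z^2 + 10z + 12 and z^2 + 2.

z^2 + 2

Repeated division with remainder:
  z^4 + 5z^3 + 8z^2 + 10z + 12 = (z^2 + 5z + 6)(z^2 + 2) + (0)
The last nonzero remainder z^2 + 2 is already monic.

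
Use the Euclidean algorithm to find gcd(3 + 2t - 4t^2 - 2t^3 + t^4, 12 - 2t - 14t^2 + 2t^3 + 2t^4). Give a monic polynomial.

-1 + t^2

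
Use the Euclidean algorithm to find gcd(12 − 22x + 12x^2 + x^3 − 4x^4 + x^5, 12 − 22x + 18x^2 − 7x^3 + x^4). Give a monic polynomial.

−6 + 8x − 5x^2 + x^3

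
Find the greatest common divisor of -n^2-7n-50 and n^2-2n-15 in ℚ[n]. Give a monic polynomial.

1

Repeated division with remainder:
  -n^2-7n-50 = (-1)(n^2-2n-15) + (-9n-65)
  n^2-2n-15 = (-(1/9)n+83/81)(-9n-65) + (4180/81)
  -9n-65 = (-(729/4180)n-1053/836)(4180/81) + (0)
The last nonzero remainder is the constant 4180/81, so the polynomials are coprime and gcd = 1.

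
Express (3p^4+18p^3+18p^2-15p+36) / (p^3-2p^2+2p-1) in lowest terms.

(3p^2+21p+36)/(p-1)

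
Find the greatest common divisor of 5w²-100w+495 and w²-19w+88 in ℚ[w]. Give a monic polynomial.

w-11

Repeated division with remainder:
  5w²-100w+495 = (5)(w²-19w+88) + (-5w+55)
  w²-19w+88 = (-(1/5)w+8/5)(-5w+55) + (0)
Last nonzero remainder: -5w+55. Dividing through by -5 gives the monic gcd w-11.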